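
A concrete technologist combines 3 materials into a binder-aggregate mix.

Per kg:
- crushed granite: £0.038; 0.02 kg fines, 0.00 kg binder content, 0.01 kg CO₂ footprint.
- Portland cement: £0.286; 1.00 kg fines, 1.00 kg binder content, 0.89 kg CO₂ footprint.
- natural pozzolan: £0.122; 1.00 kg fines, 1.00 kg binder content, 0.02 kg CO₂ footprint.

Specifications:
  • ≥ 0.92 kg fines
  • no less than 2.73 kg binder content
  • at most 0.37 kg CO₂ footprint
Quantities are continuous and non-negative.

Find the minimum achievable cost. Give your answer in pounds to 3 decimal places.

£0.333

This is a linear program. Let x1 = kg of crushed granite, x2 = kg of Portland cement, x3 = kg of natural pozzolan.
Minimise 0.038x1 + 0.286x2 + 0.122x3 s.t.:
  0.02x1 + 1x2 + 1x3 ≥ 0.92   (fines)
  1x2 + 1x3 ≥ 2.73   (binder content)
  0.01x1 + 0.89x2 + 0.02x3 ≤ 0.37   (CO₂ footprint)
  x1, x2, x3 ≥ 0.
At the optimum only natural pozzolan is positive (crushed granite, Portland cement = 0). There the binder content constraint is tight.
So natural pozzolan = 2.73 kg.
Cost = 0.122·2.73 = 0.33306.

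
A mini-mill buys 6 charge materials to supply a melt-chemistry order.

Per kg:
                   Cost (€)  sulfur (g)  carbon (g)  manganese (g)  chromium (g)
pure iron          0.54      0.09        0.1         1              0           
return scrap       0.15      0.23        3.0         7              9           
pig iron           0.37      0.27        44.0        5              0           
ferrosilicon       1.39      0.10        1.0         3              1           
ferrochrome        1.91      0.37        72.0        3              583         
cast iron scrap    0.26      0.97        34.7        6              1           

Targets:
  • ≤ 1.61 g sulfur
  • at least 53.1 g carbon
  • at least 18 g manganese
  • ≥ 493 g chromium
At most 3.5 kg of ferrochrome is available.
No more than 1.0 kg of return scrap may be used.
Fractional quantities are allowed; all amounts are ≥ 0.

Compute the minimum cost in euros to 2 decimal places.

Set it up as a linear program. Let x1 = kg of pure iron, x2 = kg of return scrap, x3 = kg of pig iron, x4 = kg of ferrosilicon, x5 = kg of ferrochrome, x6 = kg of cast iron scrap.
Minimise 0.54x1 + 0.15x2 + 0.37x3 + 1.39x4 + 1.91x5 + 0.26x6 s.t.:
  0.09x1 + 0.23x2 + 0.27x3 + 0.1x4 + 0.37x5 + 0.97x6 ≤ 1.61   (sulfur)
  0.1x1 + 3x2 + 44x3 + 1x4 + 72x5 + 34.7x6 ≥ 53.1   (carbon)
  1x1 + 7x2 + 5x3 + 3x4 + 3x5 + 6x6 ≥ 18   (manganese)
  9x2 + 1x4 + 583x5 + 1x6 ≥ 493   (chromium)
  x5 ≤ 3.5
  x2 ≤ 1
  x1, x2, x3, x4, x5, x6 ≥ 0.
The minimum-cost mix takes nothing from pure iron, ferrosilicon — only return scrap, pig iron, ferrochrome, cast iron scrap. There the sulfur, manganese, chromium, the return scrap cap constraints are tight.
Solving gives x2 = 1, x3 = 0.5629, x5 = 0.8286, x6 = 0.9499.
Objective = 0.15·1 + 0.37·0.5629 + 1.91·0.8286 + 0.26·0.9499 = 2.1879.

€2.19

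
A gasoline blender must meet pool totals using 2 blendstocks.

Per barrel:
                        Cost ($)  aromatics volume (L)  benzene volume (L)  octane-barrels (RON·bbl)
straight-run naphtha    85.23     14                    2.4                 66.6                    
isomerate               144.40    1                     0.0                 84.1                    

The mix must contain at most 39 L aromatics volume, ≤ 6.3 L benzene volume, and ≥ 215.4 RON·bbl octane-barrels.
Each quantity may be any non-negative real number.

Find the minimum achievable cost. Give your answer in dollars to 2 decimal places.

$293.40

This is a linear program. Let x1 = barrels of straight-run naphtha, x2 = barrels of isomerate.
Minimise 85.23x1 + 144.4x2 subject to:
  14x1 + 1x2 ≤ 39   (aromatics volume)
  2.4x1 ≤ 6.3   (benzene volume)
  66.6x1 + 84.1x2 ≥ 215.4   (octane-barrels)
  x1, x2 ≥ 0.
Both inputs are positive at the optimum. There the benzene volume and octane-barrels constraints are tight.
That vertex is x1 = 2.625, x2 = 0.4825.
Total cost: 85.23·2.625 + 144.4·0.4825 = 293.4018.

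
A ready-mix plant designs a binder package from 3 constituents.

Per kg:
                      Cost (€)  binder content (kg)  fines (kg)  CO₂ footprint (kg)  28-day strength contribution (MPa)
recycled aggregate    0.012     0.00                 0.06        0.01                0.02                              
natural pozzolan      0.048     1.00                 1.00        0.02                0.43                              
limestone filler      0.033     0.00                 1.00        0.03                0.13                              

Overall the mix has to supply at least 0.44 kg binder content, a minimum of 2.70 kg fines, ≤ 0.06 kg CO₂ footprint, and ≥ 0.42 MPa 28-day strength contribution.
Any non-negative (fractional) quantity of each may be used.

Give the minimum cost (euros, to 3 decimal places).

Let x1 = kg of recycled aggregate, x2 = kg of natural pozzolan, x3 = kg of limestone filler.
min 0.012x1 + 0.048x2 + 0.033x3 subject to:
  1x2 ≥ 0.44   (binder content)
  0.06x1 + 1x2 + 1x3 ≥ 2.7   (fines)
  0.01x1 + 0.02x2 + 0.03x3 ≤ 0.06   (CO₂ footprint)
  0.02x1 + 0.43x2 + 0.13x3 ≥ 0.42   (28-day strength contribution)
  x1, x2, x3 ≥ 0.
At the optimum only natural pozzolan, limestone filler are positive (recycled aggregate = 0). The fines and CO₂ footprint requirements are met with equality.
Optimal quantities: natural pozzolan = 2.1 kg, limestone filler = 0.6 kg.
Hence cost = 0.048·2.1 + 0.033·0.6 = €0.12060.

€0.121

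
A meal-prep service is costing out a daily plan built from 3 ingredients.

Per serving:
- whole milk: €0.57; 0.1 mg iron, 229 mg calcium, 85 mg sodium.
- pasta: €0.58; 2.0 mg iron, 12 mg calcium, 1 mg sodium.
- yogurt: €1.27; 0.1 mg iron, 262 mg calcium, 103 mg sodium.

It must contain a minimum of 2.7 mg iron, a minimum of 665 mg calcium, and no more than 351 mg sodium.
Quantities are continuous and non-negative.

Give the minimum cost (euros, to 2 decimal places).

Let x1 = servings of whole milk, x2 = servings of pasta, x3 = servings of yogurt.
min 0.57x1 + 0.58x2 + 1.27x3 s.t.:
  0.1x1 + 2x2 + 0.1x3 ≥ 2.7   (iron)
  229x1 + 12x2 + 262x3 ≥ 665   (calcium)
  85x1 + 1x2 + 103x3 ≤ 351   (sodium)
  x1, x2, x3 ≥ 0.
The cheapest feasible vertex uses only whole milk, pasta; yogurt is not used. There the iron and calcium constraints are tight.
So whole milk = 2.841 servings, pasta = 1.208 servings.
Total cost: 0.57·2.841 + 0.58·1.208 = 2.3200.

€2.32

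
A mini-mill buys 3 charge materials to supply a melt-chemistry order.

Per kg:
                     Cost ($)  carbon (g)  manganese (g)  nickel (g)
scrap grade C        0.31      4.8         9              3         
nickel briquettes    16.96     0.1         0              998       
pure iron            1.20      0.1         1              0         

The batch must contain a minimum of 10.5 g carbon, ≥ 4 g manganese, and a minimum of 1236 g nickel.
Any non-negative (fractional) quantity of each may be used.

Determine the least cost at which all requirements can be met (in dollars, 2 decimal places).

Treat it as an LP. Let x1 = kg of scrap grade C, x2 = kg of nickel briquettes, x3 = kg of pure iron.
min 0.31x1 + 16.96x2 + 1.2x3 s.t.:
  4.8x1 + 0.1x2 + 0.1x3 ≥ 10.5   (carbon)
  9x1 + 1x3 ≥ 4   (manganese)
  3x1 + 998x2 ≥ 1236   (nickel)
  x1, x2, x3 ≥ 0.
The minimum-cost mix takes nothing from pure iron — only scrap grade C, nickel briquettes. Binding constraints: carbon and nickel.
So scrap grade C = 2.162 kg, nickel briquettes = 1.232 kg.
Hence cost = 0.31·2.162 + 16.96·1.232 = $21.5649.

$21.56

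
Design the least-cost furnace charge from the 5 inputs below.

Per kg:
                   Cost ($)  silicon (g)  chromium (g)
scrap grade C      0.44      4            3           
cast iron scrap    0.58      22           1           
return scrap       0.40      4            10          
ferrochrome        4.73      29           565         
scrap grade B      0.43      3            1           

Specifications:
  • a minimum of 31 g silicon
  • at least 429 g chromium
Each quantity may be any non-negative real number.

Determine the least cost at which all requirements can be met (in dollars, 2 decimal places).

This is a linear program. Let x1 = kg of scrap grade C, x2 = kg of cast iron scrap, x3 = kg of return scrap, x4 = kg of ferrochrome, x5 = kg of scrap grade B.
min 0.44x1 + 0.58x2 + 0.4x3 + 4.73x4 + 0.43x5 with:
  4x1 + 22x2 + 4x3 + 29x4 + 3x5 ≥ 31   (silicon)
  3x1 + 1x2 + 10x3 + 565x4 + 1x5 ≥ 429   (chromium)
  x1, x2, x3, x4, x5 ≥ 0.
The optimal basis is {cast iron scrap, ferrochrome}; scrap grade C, return scrap, scrap grade B drop out. There the silicon and chromium constraints are tight.
That vertex is x2 = 0.4092, x4 = 0.7586.
Total cost: 0.58·0.4092 + 4.73·0.7586 = 3.8255.

$3.83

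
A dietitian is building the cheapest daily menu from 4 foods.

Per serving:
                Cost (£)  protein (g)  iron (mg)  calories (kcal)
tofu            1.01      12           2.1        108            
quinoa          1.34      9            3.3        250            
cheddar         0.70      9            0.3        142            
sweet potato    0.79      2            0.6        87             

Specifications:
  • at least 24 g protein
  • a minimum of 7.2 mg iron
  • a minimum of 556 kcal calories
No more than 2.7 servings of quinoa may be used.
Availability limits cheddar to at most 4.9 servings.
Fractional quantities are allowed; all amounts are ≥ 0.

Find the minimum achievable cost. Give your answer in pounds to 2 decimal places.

Let x1 = servings of tofu, x2 = servings of quinoa, x3 = servings of cheddar, x4 = servings of sweet potato.
Minimise 1.01x1 + 1.34x2 + 0.7x3 + 0.79x4 s.t.:
  12x1 + 9x2 + 9x3 + 2x4 ≥ 24   (protein)
  2.1x1 + 3.3x2 + 0.3x3 + 0.6x4 ≥ 7.2   (iron)
  108x1 + 250x2 + 142x3 + 87x4 ≥ 556   (calories)
  x2 ≤ 2.7
  x3 ≤ 4.9
  x1, x2, x3, x4 ≥ 0.
The cheapest feasible vertex uses only tofu, quinoa, cheddar; sweet potato is not used. There the protein, iron, calories constraints are tight.
That vertex is x1 = 0.3723, x2 = 1.922, x3 = 0.2479.
Total cost: 1.01·0.3723 + 1.34·1.922 + 0.7·0.2479 = 3.12503.

£3.13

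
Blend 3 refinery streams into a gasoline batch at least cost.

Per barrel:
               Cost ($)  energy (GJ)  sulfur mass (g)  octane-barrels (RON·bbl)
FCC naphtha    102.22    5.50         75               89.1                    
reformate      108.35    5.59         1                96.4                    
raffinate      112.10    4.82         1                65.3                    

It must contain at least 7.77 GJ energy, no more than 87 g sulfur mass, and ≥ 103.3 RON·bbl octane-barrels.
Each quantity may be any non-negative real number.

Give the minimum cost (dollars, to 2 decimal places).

$145.53

Set it up as a linear program. Let x1 = barrels of FCC naphtha, x2 = barrels of reformate, x3 = barrels of raffinate.
Minimise 102.22x1 + 108.35x2 + 112.1x3 with:
  5.5x1 + 5.59x2 + 4.82x3 ≥ 7.77   (energy)
  75x1 + 1x2 + 1x3 ≤ 87   (sulfur mass)
  89.1x1 + 96.4x2 + 65.3x3 ≥ 103.3   (octane-barrels)
  x1, x2, x3 ≥ 0.
The minimum-cost mix takes nothing from raffinate — only FCC naphtha, reformate. There the energy and sulfur mass constraints are tight.
Solving gives x1 = 1.1566, x2 = 0.25196.
Hence cost = 102.22·1.1566 + 108.35·0.25196 = $145.5275.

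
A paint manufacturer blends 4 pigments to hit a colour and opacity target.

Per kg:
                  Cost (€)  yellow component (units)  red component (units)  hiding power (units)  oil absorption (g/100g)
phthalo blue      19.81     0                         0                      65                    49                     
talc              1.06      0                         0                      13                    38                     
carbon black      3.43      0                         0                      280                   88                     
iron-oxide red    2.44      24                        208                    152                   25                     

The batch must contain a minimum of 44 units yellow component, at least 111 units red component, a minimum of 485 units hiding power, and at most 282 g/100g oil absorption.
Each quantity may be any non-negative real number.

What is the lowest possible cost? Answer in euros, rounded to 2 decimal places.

€7.00

Treat it as an LP. Let x1 = kg of phthalo blue, x2 = kg of talc, x3 = kg of carbon black, x4 = kg of iron-oxide red.
Minimise 19.81x1 + 1.06x2 + 3.43x3 + 2.44x4 s.t.:
  24x4 ≥ 44   (yellow component)
  208x4 ≥ 111   (red component)
  65x1 + 13x2 + 280x3 + 152x4 ≥ 485   (hiding power)
  49x1 + 38x2 + 88x3 + 25x4 ≤ 282   (oil absorption)
  x1, x2, x3, x4 ≥ 0.
At the optimum only carbon black, iron-oxide red are positive (phthalo blue, talc = 0). There the yellow component and hiding power constraints are tight.
So carbon black = 0.7369 kg, iron-oxide red = 1.833 kg.
Total cost: 3.43·0.7369 + 2.44·1.833 = 7.0001.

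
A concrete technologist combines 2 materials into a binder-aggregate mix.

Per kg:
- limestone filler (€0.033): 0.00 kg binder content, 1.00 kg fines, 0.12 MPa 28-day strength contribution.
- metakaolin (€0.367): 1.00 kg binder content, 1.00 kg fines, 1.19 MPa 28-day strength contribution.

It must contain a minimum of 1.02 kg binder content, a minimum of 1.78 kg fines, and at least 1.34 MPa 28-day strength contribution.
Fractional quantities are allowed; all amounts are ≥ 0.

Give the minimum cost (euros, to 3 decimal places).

€0.409

Set it up as a linear program. Let x1 = kg of limestone filler, x2 = kg of metakaolin.
min 0.033x1 + 0.367x2 with:
  1x2 ≥ 1.02   (binder content)
  1x1 + 1x2 ≥ 1.78   (fines)
  0.12x1 + 1.19x2 ≥ 1.34   (28-day strength contribution)
  x1, x2 ≥ 0.
Both inputs are positive at the optimum. Binding constraints: binder content and 28-day strength contribution.
So limestone filler = 1.052 kg, metakaolin = 1.02 kg.
Objective = 0.033·1.052 + 0.367·1.02 = 0.40906.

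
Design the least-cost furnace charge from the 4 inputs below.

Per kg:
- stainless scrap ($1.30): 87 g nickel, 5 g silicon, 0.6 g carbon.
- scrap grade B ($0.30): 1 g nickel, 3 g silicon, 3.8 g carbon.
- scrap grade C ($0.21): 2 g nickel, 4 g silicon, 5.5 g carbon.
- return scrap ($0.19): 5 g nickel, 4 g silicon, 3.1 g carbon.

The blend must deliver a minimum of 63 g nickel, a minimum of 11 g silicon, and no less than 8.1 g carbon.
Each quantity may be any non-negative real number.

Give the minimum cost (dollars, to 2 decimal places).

Let x1 = kg of stainless scrap, x2 = kg of scrap grade B, x3 = kg of scrap grade C, x4 = kg of return scrap.
Minimize 1.3x1 + 0.3x2 + 0.21x3 + 0.19x4 s.t.:
  87x1 + 1x2 + 2x3 + 5x4 ≥ 63   (nickel)
  5x1 + 3x2 + 4x3 + 4x4 ≥ 11   (silicon)
  0.6x1 + 3.8x2 + 5.5x3 + 3.1x4 ≥ 8.1   (carbon)
  x1, x2, x3, x4 ≥ 0.
The minimum-cost mix takes nothing from scrap grade B — only stainless scrap, scrap grade C, return scrap. There the nickel, silicon, carbon constraints are tight.
Solving gives x1 = 0.6355, x3 = 0.6902, x4 = 1.265.
Objective = 1.3·0.6355 + 0.21·0.6902 + 0.19·1.265 = 1.2114.

$1.21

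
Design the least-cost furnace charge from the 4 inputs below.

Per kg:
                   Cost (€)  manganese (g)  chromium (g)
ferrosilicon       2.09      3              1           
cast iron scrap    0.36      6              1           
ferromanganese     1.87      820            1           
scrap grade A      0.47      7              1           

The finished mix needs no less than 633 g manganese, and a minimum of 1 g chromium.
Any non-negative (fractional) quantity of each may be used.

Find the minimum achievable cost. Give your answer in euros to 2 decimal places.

€1.52

Let x1 = kg of ferrosilicon, x2 = kg of cast iron scrap, x3 = kg of ferromanganese, x4 = kg of scrap grade A.
min 2.09x1 + 0.36x2 + 1.87x3 + 0.47x4 subject to:
  3x1 + 6x2 + 820x3 + 7x4 ≥ 633   (manganese)
  1x1 + 1x2 + 1x3 + 1x4 ≥ 1   (chromium)
  x1, x2, x3, x4 ≥ 0.
The minimum-cost mix takes nothing from ferrosilicon, scrap grade A — only cast iron scrap, ferromanganese. There the manganese and chromium constraints are tight.
Solving gives x2 = 0.2297, x3 = 0.7703.
Total cost: 0.36·0.2297 + 1.87·0.7703 = 1.5232.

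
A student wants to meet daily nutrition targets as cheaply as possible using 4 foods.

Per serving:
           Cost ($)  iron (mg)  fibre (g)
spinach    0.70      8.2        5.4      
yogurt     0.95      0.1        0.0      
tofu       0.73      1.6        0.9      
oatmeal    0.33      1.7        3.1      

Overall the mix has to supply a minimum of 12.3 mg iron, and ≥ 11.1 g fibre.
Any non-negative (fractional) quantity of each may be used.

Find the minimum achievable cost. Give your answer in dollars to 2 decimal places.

Let x1 = servings of spinach, x2 = servings of yogurt, x3 = servings of tofu, x4 = servings of oatmeal.
Minimise 0.7x1 + 0.95x2 + 0.73x3 + 0.33x4 s.t.:
  8.2x1 + 0.1x2 + 1.6x3 + 1.7x4 ≥ 12.3   (iron)
  5.4x1 + 0.9x3 + 3.1x4 ≥ 11.1   (fibre)
  x1, x2, x3, x4 ≥ 0.
The optimal basis is {spinach, oatmeal}; yogurt, tofu drop out. Binding constraints: iron and fibre.
Solving gives x1 = 1.186, x4 = 1.515.
Cost = 0.7·1.186 + 0.33·1.515 = 1.3302.

$1.33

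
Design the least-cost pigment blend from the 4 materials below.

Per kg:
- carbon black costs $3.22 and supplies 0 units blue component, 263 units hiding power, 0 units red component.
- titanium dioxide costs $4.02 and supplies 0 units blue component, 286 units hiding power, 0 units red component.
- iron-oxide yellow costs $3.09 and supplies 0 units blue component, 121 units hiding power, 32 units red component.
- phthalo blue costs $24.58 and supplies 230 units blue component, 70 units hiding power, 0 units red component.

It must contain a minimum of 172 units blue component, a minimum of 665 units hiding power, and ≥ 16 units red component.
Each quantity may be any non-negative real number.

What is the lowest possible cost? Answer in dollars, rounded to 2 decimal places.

Let x1 = kg of carbon black, x2 = kg of titanium dioxide, x3 = kg of iron-oxide yellow, x4 = kg of phthalo blue.
Minimise 3.22x1 + 4.02x2 + 3.09x3 + 24.58x4 subject to:
  230x4 ≥ 172   (blue component)
  263x1 + 286x2 + 121x3 + 70x4 ≥ 665   (hiding power)
  32x3 ≥ 16   (red component)
  x1, x2, x3, x4 ≥ 0.
The cheapest feasible vertex uses only carbon black, iron-oxide yellow, phthalo blue; titanium dioxide is not used. The blue component, hiding power, red component requirements are met with equality.
Optimal quantities: carbon black = 2.0994 kg, iron-oxide yellow = 0.5 kg, phthalo blue = 0.74783 kg.
Cost = 3.22·2.0994 + 3.09·0.5 + 24.58·0.74783 = 26.6867.

$26.69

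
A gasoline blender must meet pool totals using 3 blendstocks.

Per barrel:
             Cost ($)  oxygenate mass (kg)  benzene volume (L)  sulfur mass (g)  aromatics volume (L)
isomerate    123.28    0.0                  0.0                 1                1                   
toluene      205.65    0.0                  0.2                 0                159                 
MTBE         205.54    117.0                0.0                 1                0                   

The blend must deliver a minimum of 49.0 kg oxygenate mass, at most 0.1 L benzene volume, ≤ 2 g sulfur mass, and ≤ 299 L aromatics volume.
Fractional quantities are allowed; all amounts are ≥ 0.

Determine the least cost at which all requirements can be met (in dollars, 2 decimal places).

$86.08

Treat it as an LP. Let x1 = barrels of isomerate, x2 = barrels of toluene, x3 = barrels of MTBE.
Minimize 123.28x1 + 205.65x2 + 205.54x3 s.t.:
  117x3 ≥ 49   (oxygenate mass)
  0.2x2 ≤ 0.1   (benzene volume)
  1x1 + 1x3 ≤ 2   (sulfur mass)
  1x1 + 159x2 ≤ 299   (aromatics volume)
  x1, x2, x3 ≥ 0.
At the optimum only MTBE is positive (isomerate, toluene = 0). Binding constraint: oxygenate mass.
Solving gives x3 = 0.4188.
Cost = 205.54·0.4188 = 86.0802.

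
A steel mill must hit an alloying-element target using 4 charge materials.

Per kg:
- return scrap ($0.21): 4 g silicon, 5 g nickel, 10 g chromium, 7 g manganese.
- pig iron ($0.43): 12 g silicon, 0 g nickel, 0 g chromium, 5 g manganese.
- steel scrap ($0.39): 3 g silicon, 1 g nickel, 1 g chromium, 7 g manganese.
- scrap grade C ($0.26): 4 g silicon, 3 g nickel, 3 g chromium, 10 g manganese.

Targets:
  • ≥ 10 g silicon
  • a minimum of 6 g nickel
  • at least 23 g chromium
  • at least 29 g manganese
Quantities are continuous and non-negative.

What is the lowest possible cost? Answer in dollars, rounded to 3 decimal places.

$0.805

Let x1 = kg of return scrap, x2 = kg of pig iron, x3 = kg of steel scrap, x4 = kg of scrap grade C.
Minimize 0.21x1 + 0.43x2 + 0.39x3 + 0.26x4 subject to:
  4x1 + 12x2 + 3x3 + 4x4 ≥ 10   (silicon)
  5x1 + 1x3 + 3x4 ≥ 6   (nickel)
  10x1 + 1x3 + 3x4 ≥ 23   (chromium)
  7x1 + 5x2 + 7x3 + 10x4 ≥ 29   (manganese)
  x1, x2, x3, x4 ≥ 0.
The minimum-cost mix takes nothing from pig iron, steel scrap — only return scrap, scrap grade C. Binding constraints: chromium and manganese.
So return scrap = 1.81 kg, scrap grade C = 1.633 kg.
Cost = 0.21·1.81 + 0.26·1.633 = 0.80468.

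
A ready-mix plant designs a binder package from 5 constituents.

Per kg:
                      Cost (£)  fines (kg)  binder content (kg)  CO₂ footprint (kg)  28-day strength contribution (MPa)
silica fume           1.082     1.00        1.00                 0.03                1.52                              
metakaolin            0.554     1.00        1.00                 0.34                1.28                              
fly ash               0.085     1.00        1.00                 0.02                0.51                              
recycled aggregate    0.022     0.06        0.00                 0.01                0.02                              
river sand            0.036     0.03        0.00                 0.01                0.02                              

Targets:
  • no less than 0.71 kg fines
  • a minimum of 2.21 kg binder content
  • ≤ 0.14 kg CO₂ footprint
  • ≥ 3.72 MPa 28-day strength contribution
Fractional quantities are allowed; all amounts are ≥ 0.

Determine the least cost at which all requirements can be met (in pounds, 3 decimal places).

Let x1 = kg of silica fume, x2 = kg of metakaolin, x3 = kg of fly ash, x4 = kg of recycled aggregate, x5 = kg of river sand.
Minimize 1.082x1 + 0.554x2 + 0.085x3 + 0.022x4 + 0.036x5 with:
  1x1 + 1x2 + 1x3 + 0.06x4 + 0.03x5 ≥ 0.71   (fines)
  1x1 + 1x2 + 1x3 ≥ 2.21   (binder content)
  0.03x1 + 0.34x2 + 0.02x3 + 0.01x4 + 0.01x5 ≤ 0.14   (CO₂ footprint)
  1.52x1 + 1.28x2 + 0.51x3 + 0.02x4 + 0.02x5 ≥ 3.72   (28-day strength contribution)
  x1, x2, x3, x4, x5 ≥ 0.
The minimum-cost mix takes nothing from metakaolin, recycled aggregate, river sand — only silica fume, fly ash. There the CO₂ footprint and 28-day strength contribution constraints are tight.
So silica fume = 0.1987 kg, fly ash = 6.702 kg.
Hence cost = 1.082·0.1987 + 0.085·6.702 = £0.78466.

£0.785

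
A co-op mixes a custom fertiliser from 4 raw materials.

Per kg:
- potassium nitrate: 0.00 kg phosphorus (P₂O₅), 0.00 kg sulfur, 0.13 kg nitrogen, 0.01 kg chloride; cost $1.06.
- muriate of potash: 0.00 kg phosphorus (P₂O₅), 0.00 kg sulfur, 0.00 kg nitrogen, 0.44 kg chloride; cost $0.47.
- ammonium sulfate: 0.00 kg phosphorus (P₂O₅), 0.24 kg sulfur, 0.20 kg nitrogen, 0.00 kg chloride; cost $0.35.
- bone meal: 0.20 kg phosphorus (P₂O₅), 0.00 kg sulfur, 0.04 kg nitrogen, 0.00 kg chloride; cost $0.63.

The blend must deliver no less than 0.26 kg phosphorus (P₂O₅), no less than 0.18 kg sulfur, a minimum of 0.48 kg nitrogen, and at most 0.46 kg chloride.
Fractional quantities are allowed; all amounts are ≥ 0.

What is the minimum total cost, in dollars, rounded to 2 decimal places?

$1.57

Let x1 = kg of potassium nitrate, x2 = kg of muriate of potash, x3 = kg of ammonium sulfate, x4 = kg of bone meal.
Minimize 1.06x1 + 0.47x2 + 0.35x3 + 0.63x4 with:
  0.2x4 ≥ 0.26   (phosphorus (P₂O₅))
  0.24x3 ≥ 0.18   (sulfur)
  0.13x1 + 0.2x3 + 0.04x4 ≥ 0.48   (nitrogen)
  0.01x1 + 0.44x2 ≤ 0.46   (chloride)
  x1, x2, x3, x4 ≥ 0.
The optimal basis is {ammonium sulfate, bone meal}; potassium nitrate, muriate of potash drop out. There the phosphorus (P₂O₅) and nitrogen constraints are tight.
That vertex is x3 = 2.14, x4 = 1.3.
Cost = 0.35·2.14 + 0.63·1.3 = 1.5680.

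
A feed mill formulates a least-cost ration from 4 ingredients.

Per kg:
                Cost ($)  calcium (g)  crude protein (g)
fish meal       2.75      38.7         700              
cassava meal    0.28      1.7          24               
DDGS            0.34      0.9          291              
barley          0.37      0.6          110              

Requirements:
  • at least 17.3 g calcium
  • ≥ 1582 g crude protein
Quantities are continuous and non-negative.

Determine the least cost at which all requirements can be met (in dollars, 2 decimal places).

$2.50

Let x1 = kg of fish meal, x2 = kg of cassava meal, x3 = kg of DDGS, x4 = kg of barley.
min 2.75x1 + 0.28x2 + 0.34x3 + 0.37x4 s.t.:
  38.7x1 + 1.7x2 + 0.9x3 + 0.6x4 ≥ 17.3   (calcium)
  700x1 + 24x2 + 291x3 + 110x4 ≥ 1582   (crude protein)
  x1, x2, x3, x4 ≥ 0.
The minimum-cost mix takes nothing from cassava meal, barley — only fish meal, DDGS. The calcium and crude protein requirements are met with equality.
Optimal quantities: fish meal = 0.3396 kg, DDGS = 4.62 kg.
Objective = 2.75·0.3396 + 0.34·4.62 = 2.5047.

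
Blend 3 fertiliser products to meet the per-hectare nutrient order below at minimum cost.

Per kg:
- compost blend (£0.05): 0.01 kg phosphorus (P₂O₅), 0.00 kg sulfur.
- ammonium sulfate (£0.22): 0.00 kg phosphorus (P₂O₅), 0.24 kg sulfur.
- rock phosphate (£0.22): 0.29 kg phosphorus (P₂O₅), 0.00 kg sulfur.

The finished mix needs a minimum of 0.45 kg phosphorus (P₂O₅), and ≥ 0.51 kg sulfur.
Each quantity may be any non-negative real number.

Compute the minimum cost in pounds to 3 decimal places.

£0.809

Treat it as an LP. Let x1 = kg of compost blend, x2 = kg of ammonium sulfate, x3 = kg of rock phosphate.
Minimize 0.05x1 + 0.22x2 + 0.22x3 with:
  0.01x1 + 0.29x3 ≥ 0.45   (phosphorus (P₂O₅))
  0.24x2 ≥ 0.51   (sulfur)
  x1, x2, x3 ≥ 0.
The minimum-cost mix takes nothing from compost blend — only ammonium sulfate, rock phosphate. The phosphorus (P₂O₅) and sulfur requirements are met with equality.
That vertex is x2 = 2.125, x3 = 1.552.
Cost = 0.22·2.125 + 0.22·1.552 = 0.80894.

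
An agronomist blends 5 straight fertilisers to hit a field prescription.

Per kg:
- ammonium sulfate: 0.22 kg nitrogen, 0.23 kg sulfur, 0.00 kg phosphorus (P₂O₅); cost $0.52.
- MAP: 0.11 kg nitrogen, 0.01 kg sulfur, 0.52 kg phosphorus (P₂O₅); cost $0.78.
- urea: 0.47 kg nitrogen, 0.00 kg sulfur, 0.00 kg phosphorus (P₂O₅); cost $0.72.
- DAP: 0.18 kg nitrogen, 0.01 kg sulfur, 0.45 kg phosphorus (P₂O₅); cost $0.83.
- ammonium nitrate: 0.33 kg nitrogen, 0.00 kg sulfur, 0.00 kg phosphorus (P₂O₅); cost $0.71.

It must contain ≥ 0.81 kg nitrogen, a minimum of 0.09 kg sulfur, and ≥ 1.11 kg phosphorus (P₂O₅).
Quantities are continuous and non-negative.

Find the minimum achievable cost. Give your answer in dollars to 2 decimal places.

Treat it as an LP. Let x1 = kg of ammonium sulfate, x2 = kg of MAP, x3 = kg of urea, x4 = kg of DAP, x5 = kg of ammonium nitrate.
min 0.52x1 + 0.78x2 + 0.72x3 + 0.83x4 + 0.71x5 s.t.:
  0.22x1 + 0.11x2 + 0.47x3 + 0.18x4 + 0.33x5 ≥ 0.81   (nitrogen)
  0.23x1 + 0.01x2 + 0.01x4 ≥ 0.09   (sulfur)
  0.52x2 + 0.45x4 ≥ 1.11   (phosphorus (P₂O₅))
  x1, x2, x3, x4, x5 ≥ 0.
The cheapest feasible vertex uses only ammonium sulfate, MAP, urea; DAP, ammonium nitrate are not used. The nitrogen, sulfur, phosphorus (P₂O₅) requirements are met with equality.
So ammonium sulfate = 0.2985 kg, MAP = 2.135 kg, urea = 1.084 kg.
Objective = 0.52·0.2985 + 0.78·2.135 + 0.72·1.084 = 2.6010.

$2.60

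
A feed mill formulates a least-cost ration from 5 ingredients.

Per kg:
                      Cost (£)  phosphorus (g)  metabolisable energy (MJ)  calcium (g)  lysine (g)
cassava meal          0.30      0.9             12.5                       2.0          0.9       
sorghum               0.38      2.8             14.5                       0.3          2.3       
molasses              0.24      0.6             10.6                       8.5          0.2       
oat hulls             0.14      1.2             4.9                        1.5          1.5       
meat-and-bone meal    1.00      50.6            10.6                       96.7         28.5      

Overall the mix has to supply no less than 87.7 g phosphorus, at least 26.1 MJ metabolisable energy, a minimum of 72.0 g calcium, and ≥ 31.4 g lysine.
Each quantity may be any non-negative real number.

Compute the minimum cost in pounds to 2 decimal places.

£1.90

Let x1 = kg of cassava meal, x2 = kg of sorghum, x3 = kg of molasses, x4 = kg of oat hulls, x5 = kg of meat-and-bone meal.
Minimise 0.3x1 + 0.38x2 + 0.24x3 + 0.14x4 + 1x5 subject to:
  0.9x1 + 2.8x2 + 0.6x3 + 1.2x4 + 50.6x5 ≥ 87.7   (phosphorus)
  12.5x1 + 14.5x2 + 10.6x3 + 4.9x4 + 10.6x5 ≥ 26.1   (metabolisable energy)
  2x1 + 0.3x2 + 8.5x3 + 1.5x4 + 96.7x5 ≥ 72   (calcium)
  0.9x1 + 2.3x2 + 0.2x3 + 1.5x4 + 28.5x5 ≥ 31.4   (lysine)
  x1, x2, x3, x4, x5 ≥ 0.
The optimal basis is {molasses, meat-and-bone meal}; cassava meal, sorghum, oat hulls drop out. The phosphorus and metabolisable energy requirements are met with equality.
So molasses = 0.7378 kg, meat-and-bone meal = 1.724 kg.
Hence cost = 0.24·0.7378 + 1·1.724 = £1.9011.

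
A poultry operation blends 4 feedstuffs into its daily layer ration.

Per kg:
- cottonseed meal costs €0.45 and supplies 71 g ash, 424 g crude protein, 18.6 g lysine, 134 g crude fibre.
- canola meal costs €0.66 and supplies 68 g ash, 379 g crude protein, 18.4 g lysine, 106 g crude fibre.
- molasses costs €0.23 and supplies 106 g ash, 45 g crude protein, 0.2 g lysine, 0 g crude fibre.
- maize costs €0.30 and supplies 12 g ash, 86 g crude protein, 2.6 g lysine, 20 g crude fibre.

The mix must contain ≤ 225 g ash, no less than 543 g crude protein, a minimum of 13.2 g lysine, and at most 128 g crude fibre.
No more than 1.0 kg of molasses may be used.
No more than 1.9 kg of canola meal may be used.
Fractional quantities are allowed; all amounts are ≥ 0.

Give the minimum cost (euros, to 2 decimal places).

Let x1 = kg of cottonseed meal, x2 = kg of canola meal, x3 = kg of molasses, x4 = kg of maize.
min 0.45x1 + 0.66x2 + 0.23x3 + 0.3x4 s.t.:
  71x1 + 68x2 + 106x3 + 12x4 ≤ 225   (ash)
  424x1 + 379x2 + 45x3 + 86x4 ≥ 543   (crude protein)
  18.6x1 + 18.4x2 + 0.2x3 + 2.6x4 ≥ 13.2   (lysine)
  134x1 + 106x2 + 20x4 ≤ 128   (crude fibre)
  x3 ≤ 1
  x2 ≤ 1.9
  x1, x2, x3, x4 ≥ 0.
The minimum-cost mix takes nothing from cottonseed meal — only canola meal, molasses, maize. There the crude protein, crude fibre, the molasses cap constraints are tight.
That vertex is x2 = 0.6823, x3 = 1, x4 = 2.784.
Hence cost = 0.66·0.6823 + 0.23·1 + 0.3·2.784 = €1.5155.

€1.52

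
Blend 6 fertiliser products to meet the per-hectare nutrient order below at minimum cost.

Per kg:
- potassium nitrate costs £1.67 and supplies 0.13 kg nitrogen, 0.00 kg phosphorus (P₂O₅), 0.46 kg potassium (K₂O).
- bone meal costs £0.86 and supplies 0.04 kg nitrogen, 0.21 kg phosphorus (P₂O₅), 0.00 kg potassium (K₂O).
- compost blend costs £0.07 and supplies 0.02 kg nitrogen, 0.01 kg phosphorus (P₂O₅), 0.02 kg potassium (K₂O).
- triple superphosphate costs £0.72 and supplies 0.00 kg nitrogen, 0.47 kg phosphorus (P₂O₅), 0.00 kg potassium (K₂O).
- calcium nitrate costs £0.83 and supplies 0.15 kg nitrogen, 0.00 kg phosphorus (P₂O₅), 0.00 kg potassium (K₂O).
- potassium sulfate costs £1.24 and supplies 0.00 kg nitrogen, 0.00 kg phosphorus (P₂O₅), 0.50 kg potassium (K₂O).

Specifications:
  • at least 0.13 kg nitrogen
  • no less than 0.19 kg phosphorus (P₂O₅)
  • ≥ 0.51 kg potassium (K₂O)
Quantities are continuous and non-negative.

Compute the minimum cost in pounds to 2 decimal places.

This is a linear program. Let x1 = kg of potassium nitrate, x2 = kg of bone meal, x3 = kg of compost blend, x4 = kg of triple superphosphate, x5 = kg of calcium nitrate, x6 = kg of potassium sulfate.
Minimize 1.67x1 + 0.86x2 + 0.07x3 + 0.72x4 + 0.83x5 + 1.24x6 with:
  0.13x1 + 0.04x2 + 0.02x3 + 0.15x5 ≥ 0.13   (nitrogen)
  0.21x2 + 0.01x3 + 0.47x4 ≥ 0.19   (phosphorus (P₂O₅))
  0.46x1 + 0.02x3 + 0.5x6 ≥ 0.51   (potassium (K₂O))
  x1, x2, x3, x4, x5, x6 ≥ 0.
The minimum-cost mix takes nothing from potassium nitrate, bone meal, calcium nitrate — only compost blend, triple superphosphate, potassium sulfate. Binding constraints: nitrogen, phosphorus (P₂O₅), potassium (K₂O).
Solving gives x3 = 6.5, x4 = 0.266, x6 = 0.76.
Objective = 0.07·6.5 + 0.72·0.266 + 1.24·0.76 = 1.5889.

£1.59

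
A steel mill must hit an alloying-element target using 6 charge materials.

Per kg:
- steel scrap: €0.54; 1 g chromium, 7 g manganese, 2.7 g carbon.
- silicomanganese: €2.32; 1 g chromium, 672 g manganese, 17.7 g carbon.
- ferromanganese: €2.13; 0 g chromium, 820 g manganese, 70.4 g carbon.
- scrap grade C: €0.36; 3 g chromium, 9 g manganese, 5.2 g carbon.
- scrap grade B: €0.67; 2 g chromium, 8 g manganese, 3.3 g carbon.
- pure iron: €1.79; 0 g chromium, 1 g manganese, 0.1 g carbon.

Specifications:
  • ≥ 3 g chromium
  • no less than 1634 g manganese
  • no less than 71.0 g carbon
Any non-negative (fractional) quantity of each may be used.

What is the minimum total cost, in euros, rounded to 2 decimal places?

€4.58

Let x1 = kg of steel scrap, x2 = kg of silicomanganese, x3 = kg of ferromanganese, x4 = kg of scrap grade C, x5 = kg of scrap grade B, x6 = kg of pure iron.
Minimize 0.54x1 + 2.32x2 + 2.13x3 + 0.36x4 + 0.67x5 + 1.79x6 with:
  1x1 + 1x2 + 3x4 + 2x5 ≥ 3   (chromium)
  7x1 + 672x2 + 820x3 + 9x4 + 8x5 + 1x6 ≥ 1634   (manganese)
  2.7x1 + 17.7x2 + 70.4x3 + 5.2x4 + 3.3x5 + 0.1x6 ≥ 71   (carbon)
  x1, x2, x3, x4, x5, x6 ≥ 0.
The cheapest feasible vertex uses only ferromanganese, scrap grade C; steel scrap, silicomanganese, scrap grade B, pure iron are not used. The chromium and manganese requirements are met with equality.
Solving gives x3 = 1.982, x4 = 1.
Total cost: 2.13·1.982 + 0.36·1 = 4.5817.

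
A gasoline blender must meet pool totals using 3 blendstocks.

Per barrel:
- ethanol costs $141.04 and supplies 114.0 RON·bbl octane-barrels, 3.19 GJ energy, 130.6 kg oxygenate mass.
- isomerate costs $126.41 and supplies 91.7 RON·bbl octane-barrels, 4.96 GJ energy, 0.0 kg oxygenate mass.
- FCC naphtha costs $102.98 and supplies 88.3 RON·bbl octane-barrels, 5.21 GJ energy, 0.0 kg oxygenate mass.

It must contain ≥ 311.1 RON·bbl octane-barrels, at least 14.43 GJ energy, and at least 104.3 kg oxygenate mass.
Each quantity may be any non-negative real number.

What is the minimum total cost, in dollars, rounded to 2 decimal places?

Let x1 = barrels of ethanol, x2 = barrels of isomerate, x3 = barrels of FCC naphtha.
min 141.04x1 + 126.41x2 + 102.98x3 s.t.:
  114x1 + 91.7x2 + 88.3x3 ≥ 311.1   (octane-barrels)
  3.19x1 + 4.96x2 + 5.21x3 ≥ 14.43   (energy)
  130.6x1 ≥ 104.3   (oxygenate mass)
  x1, x2, x3 ≥ 0.
The optimal basis is {ethanol, FCC naphtha}; isomerate drops out. The octane-barrels and oxygenate mass requirements are met with equality.
Solving gives x1 = 0.79862, x3 = 2.4922.
Objective = 141.04·0.79862 + 102.98·2.4922 = 369.2841.

$369.28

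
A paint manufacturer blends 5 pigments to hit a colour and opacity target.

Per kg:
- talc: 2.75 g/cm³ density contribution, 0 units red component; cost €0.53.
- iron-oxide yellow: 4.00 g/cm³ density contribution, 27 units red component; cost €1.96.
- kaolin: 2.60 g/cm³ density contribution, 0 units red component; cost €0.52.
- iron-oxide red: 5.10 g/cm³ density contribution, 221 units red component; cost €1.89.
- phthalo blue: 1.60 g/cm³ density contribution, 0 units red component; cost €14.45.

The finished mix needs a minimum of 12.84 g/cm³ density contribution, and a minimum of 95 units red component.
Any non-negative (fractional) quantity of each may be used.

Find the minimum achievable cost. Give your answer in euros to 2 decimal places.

€2.86

Let x1 = kg of talc, x2 = kg of iron-oxide yellow, x3 = kg of kaolin, x4 = kg of iron-oxide red, x5 = kg of phthalo blue.
Minimise 0.53x1 + 1.96x2 + 0.52x3 + 1.89x4 + 14.45x5 subject to:
  2.75x1 + 4x2 + 2.6x3 + 5.1x4 + 1.6x5 ≥ 12.84   (density contribution)
  27x2 + 221x4 ≥ 95   (red component)
  x1, x2, x3, x4, x5 ≥ 0.
The minimum-cost mix takes nothing from iron-oxide yellow, kaolin, phthalo blue — only talc, iron-oxide red. There the density contribution and red component constraints are tight.
Optimal quantities: talc = 3.872 kg, iron-oxide red = 0.4299 kg.
Cost = 0.53·3.872 + 1.89·0.4299 = 2.8647.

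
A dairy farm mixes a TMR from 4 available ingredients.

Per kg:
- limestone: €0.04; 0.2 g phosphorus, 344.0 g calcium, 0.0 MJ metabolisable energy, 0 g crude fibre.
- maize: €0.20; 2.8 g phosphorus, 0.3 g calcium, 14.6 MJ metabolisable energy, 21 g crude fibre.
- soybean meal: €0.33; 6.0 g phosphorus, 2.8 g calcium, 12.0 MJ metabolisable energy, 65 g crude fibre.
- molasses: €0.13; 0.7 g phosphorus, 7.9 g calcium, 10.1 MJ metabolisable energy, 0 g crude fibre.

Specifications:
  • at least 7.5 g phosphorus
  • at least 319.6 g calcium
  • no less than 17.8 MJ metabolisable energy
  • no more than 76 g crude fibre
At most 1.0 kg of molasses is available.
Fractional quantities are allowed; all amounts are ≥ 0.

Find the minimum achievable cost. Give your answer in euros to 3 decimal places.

€0.455

This is a linear program. Let x1 = kg of limestone, x2 = kg of maize, x3 = kg of soybean meal, x4 = kg of molasses.
Minimize 0.04x1 + 0.2x2 + 0.33x3 + 0.13x4 with:
  0.2x1 + 2.8x2 + 6x3 + 0.7x4 ≥ 7.5   (phosphorus)
  344x1 + 0.3x2 + 2.8x3 + 7.9x4 ≥ 319.6   (calcium)
  14.6x2 + 12x3 + 10.1x4 ≥ 17.8   (metabolisable energy)
  21x2 + 65x3 ≤ 76   (crude fibre)
  x4 ≤ 1
  x1, x2, x3, x4 ≥ 0.
The cheapest feasible vertex uses only limestone, maize, soybean meal; molasses is not used. There the phosphorus, calcium, metabolisable energy constraints are tight.
Optimal quantities: limestone = 0.9202 kg, maize = 0.352 kg, soybean meal = 1.055 kg.
Hence cost = 0.04·0.9202 + 0.2·0.352 + 0.33·1.055 = €0.45536.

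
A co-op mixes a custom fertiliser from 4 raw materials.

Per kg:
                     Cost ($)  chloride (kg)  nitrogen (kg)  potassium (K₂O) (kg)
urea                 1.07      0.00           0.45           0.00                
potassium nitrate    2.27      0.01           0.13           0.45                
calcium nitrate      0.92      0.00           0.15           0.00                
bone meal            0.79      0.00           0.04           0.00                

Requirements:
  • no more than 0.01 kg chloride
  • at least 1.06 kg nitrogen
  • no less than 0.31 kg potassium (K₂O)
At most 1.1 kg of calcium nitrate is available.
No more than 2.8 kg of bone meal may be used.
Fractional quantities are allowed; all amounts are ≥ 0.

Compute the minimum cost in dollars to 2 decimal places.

Treat it as an LP. Let x1 = kg of urea, x2 = kg of potassium nitrate, x3 = kg of calcium nitrate, x4 = kg of bone meal.
min 1.07x1 + 2.27x2 + 0.92x3 + 0.79x4 s.t.:
  0.01x2 ≤ 0.01   (chloride)
  0.45x1 + 0.13x2 + 0.15x3 + 0.04x4 ≥ 1.06   (nitrogen)
  0.45x2 ≥ 0.31   (potassium (K₂O))
  x3 ≤ 1.1
  x4 ≤ 2.8
  x1, x2, x3, x4 ≥ 0.
The minimum-cost mix takes nothing from calcium nitrate, bone meal — only urea, potassium nitrate. Binding constraints: nitrogen and potassium (K₂O).
Solving gives x1 = 2.157, x2 = 0.6889.
Cost = 1.07·2.157 + 2.27·0.6889 = 3.8718.

$3.87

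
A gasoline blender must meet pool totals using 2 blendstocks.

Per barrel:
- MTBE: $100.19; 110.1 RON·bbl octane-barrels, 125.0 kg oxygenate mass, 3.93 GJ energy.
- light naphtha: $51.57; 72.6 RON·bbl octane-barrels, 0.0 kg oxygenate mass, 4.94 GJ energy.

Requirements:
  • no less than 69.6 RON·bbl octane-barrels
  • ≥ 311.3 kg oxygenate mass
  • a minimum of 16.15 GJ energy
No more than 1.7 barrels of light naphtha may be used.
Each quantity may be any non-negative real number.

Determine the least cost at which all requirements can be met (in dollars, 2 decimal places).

Treat it as an LP. Let x1 = barrels of MTBE, x2 = barrels of light naphtha.
Minimise 100.19x1 + 51.57x2 with:
  110.1x1 + 72.6x2 ≥ 69.6   (octane-barrels)
  125x1 ≥ 311.3   (oxygenate mass)
  3.93x1 + 4.94x2 ≥ 16.15   (energy)
  x2 ≤ 1.7
  x1, x2 ≥ 0.
Both inputs are positive at the optimum. There the oxygenate mass and energy constraints are tight.
So MTBE = 2.4904 barrels, light naphtha = 1.288 barrels.
Cost = 100.19·2.4904 + 51.57·1.288 = 315.9353.

$315.94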